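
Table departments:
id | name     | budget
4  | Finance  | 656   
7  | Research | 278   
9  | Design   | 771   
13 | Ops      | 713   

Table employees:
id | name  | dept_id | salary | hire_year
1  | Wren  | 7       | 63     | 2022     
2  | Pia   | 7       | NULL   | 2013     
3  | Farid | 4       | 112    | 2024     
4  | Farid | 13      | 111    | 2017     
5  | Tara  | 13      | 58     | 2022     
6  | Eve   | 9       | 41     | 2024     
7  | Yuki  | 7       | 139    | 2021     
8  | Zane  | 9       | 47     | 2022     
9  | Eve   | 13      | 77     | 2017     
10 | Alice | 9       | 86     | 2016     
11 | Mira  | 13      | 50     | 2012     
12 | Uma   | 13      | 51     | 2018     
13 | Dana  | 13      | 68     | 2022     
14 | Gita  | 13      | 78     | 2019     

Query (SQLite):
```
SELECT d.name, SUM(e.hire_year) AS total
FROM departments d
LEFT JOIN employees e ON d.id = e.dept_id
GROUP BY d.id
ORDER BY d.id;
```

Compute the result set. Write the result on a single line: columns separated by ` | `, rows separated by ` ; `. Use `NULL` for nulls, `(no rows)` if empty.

LEFT JOIN keeps every departments row; unmatched ones get NULL for employees columns.
Group by departments.id and compute SUM(e.hire_year). SUM over an all-NULL group is NULL.
  4: ids {3} → SUM(e.hire_year)=2024
  7: ids {1, 2, 7} → SUM(e.hire_year)=6056
  9: ids {6, 8, 10} → SUM(e.hire_year)=6062
  13: ids {4, 5, 9, 11, 12, 13, 14} → SUM(e.hire_year)=14127

Finance | 2024 ; Research | 6056 ; Design | 6062 ; Ops | 14127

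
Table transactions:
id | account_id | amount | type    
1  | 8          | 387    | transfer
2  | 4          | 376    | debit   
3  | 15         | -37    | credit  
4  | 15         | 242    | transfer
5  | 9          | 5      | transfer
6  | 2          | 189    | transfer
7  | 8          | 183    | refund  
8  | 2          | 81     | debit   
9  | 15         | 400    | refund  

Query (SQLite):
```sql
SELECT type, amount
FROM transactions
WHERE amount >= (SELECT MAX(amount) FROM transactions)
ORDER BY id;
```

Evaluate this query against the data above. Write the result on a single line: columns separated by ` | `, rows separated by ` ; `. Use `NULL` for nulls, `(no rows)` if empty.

refund | 400

Scalar subquery: MAX(amount) over all transactions rows = 400.
Keep rows where amount >= that value.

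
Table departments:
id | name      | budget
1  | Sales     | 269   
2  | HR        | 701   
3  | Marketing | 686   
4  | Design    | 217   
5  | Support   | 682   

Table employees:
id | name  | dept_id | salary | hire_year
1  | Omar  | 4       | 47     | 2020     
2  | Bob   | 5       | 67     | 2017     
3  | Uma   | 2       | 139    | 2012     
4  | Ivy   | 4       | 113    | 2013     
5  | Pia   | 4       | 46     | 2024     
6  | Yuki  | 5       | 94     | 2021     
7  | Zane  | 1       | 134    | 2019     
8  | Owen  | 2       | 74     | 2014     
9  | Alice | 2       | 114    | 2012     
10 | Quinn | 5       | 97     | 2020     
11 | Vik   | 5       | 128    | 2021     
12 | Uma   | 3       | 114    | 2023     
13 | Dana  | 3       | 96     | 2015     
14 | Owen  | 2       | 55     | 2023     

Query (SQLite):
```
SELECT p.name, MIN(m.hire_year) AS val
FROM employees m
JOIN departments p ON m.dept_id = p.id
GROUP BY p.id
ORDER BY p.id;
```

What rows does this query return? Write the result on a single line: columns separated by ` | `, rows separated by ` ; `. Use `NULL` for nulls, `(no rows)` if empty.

Join each employees row to its departments via dept_id.
Group joined rows by departments.id; compute MIN(m.hire_year) per group.
  1: ids {7} → MIN(m.hire_year)=2019
  2: ids {3, 8, 9, 14} → MIN(m.hire_year)=2012
  3: ids {12, 13} → MIN(m.hire_year)=2015
  4: ids {1, 4, 5} → MIN(m.hire_year)=2013
  5: ids {2, 6, 10, 11} → MIN(m.hire_year)=2017

Sales | 2019 ; HR | 2012 ; Marketing | 2015 ; Design | 2013 ; Support | 2017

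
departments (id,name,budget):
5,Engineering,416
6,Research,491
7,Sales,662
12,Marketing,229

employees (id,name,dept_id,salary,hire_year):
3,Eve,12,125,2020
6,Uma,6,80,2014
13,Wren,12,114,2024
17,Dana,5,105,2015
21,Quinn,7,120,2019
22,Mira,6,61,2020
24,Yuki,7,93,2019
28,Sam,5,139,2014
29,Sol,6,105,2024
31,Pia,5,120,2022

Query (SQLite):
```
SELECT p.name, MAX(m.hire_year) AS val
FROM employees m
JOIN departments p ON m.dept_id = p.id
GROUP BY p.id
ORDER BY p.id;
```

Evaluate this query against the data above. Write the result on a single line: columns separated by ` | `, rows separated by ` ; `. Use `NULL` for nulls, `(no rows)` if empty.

Join each employees row to its departments via dept_id.
Group joined rows by departments.id; compute MAX(m.hire_year) per group.
  5: ids {17, 28, 31} → MAX(m.hire_year)=2022
  6: ids {6, 22, 29} → MAX(m.hire_year)=2024
  7: ids {21, 24} → MAX(m.hire_year)=2019
  12: ids {3, 13} → MAX(m.hire_year)=2024

Engineering | 2022 ; Research | 2024 ; Sales | 2019 ; Marketing | 2024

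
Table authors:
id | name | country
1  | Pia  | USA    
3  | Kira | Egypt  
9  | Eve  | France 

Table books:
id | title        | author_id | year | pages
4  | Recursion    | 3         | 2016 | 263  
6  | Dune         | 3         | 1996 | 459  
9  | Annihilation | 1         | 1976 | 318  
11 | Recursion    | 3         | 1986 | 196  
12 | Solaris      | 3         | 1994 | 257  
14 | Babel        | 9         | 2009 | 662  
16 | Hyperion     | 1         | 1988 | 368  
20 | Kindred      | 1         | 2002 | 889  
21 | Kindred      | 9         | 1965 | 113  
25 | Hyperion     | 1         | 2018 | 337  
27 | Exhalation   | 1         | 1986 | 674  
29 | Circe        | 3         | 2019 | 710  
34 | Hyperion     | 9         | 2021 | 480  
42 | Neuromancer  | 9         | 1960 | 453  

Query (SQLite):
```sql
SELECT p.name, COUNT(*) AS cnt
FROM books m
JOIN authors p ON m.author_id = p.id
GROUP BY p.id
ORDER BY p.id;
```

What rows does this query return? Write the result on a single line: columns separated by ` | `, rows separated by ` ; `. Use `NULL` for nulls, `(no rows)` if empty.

Pia | 5 ; Kira | 5 ; Eve | 4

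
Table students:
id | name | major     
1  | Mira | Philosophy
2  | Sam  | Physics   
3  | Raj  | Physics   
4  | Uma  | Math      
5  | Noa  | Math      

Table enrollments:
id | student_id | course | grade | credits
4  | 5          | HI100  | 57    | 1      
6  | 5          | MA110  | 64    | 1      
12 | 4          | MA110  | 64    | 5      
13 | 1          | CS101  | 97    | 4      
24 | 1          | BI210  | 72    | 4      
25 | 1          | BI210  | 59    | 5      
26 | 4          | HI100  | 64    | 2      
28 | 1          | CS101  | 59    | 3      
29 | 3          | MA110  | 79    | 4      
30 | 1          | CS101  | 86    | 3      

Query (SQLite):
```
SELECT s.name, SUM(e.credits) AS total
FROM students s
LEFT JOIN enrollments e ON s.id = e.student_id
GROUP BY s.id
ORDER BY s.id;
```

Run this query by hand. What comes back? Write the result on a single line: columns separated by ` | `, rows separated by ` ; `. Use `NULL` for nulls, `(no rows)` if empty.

Mira | 19 ; Sam | NULL ; Raj | 4 ; Uma | 7 ; Noa | 2

LEFT JOIN keeps every students row; unmatched ones get NULL for enrollments columns.
Group by students.id and compute SUM(e.credits). SUM over an all-NULL group is NULL.
  1: ids {13, 24, 25, 28, 30} → SUM(e.credits)=19
  2: ids {—} → SUM(e.credits)=NULL
  3: ids {29} → SUM(e.credits)=4
  4: ids {12, 26} → SUM(e.credits)=7
  5: ids {4, 6} → SUM(e.credits)=2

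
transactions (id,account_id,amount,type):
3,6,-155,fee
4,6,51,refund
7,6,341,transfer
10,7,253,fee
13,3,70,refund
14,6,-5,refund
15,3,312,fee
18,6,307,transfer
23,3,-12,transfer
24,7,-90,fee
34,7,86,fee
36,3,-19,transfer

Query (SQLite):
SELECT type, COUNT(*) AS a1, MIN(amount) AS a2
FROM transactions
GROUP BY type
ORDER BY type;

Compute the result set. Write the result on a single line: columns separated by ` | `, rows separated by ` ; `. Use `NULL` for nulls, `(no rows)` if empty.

fee | 5 | -155 ; refund | 3 | -5 ; transfer | 4 | -19

Group transactions by type.
Per group compute: COUNT(*), MIN(amount).
  fee: ids {3, 10, 15, 24, 34} → COUNT(*)=5, MIN(amount)=-155
  refund: ids {4, 13, 14} → COUNT(*)=3, MIN(amount)=-5
  transfer: ids {7, 18, 23, 36} → COUNT(*)=4, MIN(amount)=-19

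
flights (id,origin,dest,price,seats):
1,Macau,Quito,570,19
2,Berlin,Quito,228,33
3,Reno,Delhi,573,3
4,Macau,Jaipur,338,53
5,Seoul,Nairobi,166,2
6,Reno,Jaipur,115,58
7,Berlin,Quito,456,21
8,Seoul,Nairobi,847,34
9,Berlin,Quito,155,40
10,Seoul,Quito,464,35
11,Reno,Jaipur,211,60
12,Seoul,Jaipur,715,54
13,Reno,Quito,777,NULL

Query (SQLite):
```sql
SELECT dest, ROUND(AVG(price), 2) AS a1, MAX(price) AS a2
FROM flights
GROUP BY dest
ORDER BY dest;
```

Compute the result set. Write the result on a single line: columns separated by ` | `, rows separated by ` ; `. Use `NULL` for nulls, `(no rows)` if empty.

Group flights by dest.
Per group compute: ROUND(AVG(price), 2), MAX(price).
  Delhi: ids {3} → ROUND(AVG(price), 2)=573, MAX(price)=573
  Jaipur: ids {4, 6, 11, 12} → ROUND(AVG(price), 2)=344.75, MAX(price)=715
  Nairobi: ids {5, 8} → ROUND(AVG(price), 2)=506.5, MAX(price)=847
  Quito: ids {1, 2, 7, 9, 10, 13} → ROUND(AVG(price), 2)=441.67, MAX(price)=777

Delhi | 573 | 573 ; Jaipur | 344.75 | 715 ; Nairobi | 506.5 | 847 ; Quito | 441.67 | 777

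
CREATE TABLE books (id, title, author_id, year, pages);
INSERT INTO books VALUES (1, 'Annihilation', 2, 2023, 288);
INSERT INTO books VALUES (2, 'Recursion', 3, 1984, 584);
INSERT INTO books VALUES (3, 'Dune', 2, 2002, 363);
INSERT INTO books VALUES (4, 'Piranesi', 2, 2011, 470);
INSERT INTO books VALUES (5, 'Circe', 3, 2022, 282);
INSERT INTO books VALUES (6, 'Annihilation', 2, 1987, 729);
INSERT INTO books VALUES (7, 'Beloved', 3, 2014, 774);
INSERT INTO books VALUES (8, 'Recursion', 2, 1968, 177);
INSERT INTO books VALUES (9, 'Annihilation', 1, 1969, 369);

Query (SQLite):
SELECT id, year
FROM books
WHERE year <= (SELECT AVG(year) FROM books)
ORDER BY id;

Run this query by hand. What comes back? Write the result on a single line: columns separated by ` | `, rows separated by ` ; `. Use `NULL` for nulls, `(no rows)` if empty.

Scalar subquery: AVG(year) over all books rows = 1997.777778 (≈; comparison uses full precision).
Keep rows where year <= that value.

2 | 1984 ; 6 | 1987 ; 8 | 1968 ; 9 | 1969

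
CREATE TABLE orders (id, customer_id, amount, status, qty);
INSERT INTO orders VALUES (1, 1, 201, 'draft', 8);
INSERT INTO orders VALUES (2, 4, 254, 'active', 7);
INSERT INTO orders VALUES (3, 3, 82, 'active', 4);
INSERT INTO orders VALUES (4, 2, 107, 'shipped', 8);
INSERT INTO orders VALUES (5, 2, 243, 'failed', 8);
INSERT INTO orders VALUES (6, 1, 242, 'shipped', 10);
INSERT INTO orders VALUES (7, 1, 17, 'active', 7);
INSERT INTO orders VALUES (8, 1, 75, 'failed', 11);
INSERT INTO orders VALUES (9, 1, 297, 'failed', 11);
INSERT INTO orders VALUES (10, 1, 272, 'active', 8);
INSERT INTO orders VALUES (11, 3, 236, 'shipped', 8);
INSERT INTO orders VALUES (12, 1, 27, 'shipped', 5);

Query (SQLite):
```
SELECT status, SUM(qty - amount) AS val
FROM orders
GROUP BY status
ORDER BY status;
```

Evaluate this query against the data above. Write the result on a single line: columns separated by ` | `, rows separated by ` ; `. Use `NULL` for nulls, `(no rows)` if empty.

active | -599 ; draft | -193 ; failed | -585 ; shipped | -581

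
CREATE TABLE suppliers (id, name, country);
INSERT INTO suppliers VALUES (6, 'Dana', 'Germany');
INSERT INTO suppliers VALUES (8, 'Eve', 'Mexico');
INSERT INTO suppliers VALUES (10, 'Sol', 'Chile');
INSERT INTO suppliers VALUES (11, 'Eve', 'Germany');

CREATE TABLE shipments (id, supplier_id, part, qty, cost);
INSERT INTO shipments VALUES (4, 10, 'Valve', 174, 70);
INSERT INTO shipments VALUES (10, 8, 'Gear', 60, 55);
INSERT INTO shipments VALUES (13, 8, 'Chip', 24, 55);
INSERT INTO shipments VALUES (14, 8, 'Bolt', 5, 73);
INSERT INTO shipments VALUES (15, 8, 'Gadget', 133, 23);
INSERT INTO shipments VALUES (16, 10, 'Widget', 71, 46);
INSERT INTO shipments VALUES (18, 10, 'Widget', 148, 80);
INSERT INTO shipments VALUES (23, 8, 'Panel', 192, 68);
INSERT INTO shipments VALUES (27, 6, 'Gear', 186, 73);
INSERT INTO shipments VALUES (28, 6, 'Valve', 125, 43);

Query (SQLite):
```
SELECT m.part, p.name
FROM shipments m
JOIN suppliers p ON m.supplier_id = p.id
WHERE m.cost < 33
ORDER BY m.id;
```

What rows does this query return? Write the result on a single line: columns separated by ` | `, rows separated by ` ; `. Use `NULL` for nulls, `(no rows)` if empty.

Each shipments row matches the suppliers row where supplier_id = suppliers.id.
Then keep rows with m.cost < 33.

Gadget | Eve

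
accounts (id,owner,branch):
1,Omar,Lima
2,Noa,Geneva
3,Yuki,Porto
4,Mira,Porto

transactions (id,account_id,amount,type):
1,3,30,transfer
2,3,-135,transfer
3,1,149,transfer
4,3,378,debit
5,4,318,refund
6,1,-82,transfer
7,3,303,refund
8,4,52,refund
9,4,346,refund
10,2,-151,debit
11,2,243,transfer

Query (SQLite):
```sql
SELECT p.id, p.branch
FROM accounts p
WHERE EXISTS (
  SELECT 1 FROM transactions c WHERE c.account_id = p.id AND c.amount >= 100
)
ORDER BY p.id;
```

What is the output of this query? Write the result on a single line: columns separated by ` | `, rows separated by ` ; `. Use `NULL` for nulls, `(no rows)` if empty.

For each accounts row, check whether any transactions with matching account_id has amount >= 100.
Keep rows where that is true.

1 | Lima ; 2 | Geneva ; 3 | Porto ; 4 | Porto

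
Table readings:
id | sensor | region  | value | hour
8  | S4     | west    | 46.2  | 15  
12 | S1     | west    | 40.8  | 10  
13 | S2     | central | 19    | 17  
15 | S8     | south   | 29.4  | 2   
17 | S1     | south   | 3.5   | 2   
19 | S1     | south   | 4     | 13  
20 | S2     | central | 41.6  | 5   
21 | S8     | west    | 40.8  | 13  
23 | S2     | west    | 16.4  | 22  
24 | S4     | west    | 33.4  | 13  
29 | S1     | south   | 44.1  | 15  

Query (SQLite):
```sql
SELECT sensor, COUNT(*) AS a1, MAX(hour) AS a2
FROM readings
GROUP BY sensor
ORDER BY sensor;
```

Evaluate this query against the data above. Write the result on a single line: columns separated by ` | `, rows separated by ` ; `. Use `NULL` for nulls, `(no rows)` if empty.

S1 | 4 | 15 ; S2 | 3 | 22 ; S4 | 2 | 15 ; S8 | 2 | 13

Group readings by sensor.
Per group compute: COUNT(*), MAX(hour).
  S1: ids {12, 17, 19, 29} → COUNT(*)=4, MAX(hour)=15
  S2: ids {13, 20, 23} → COUNT(*)=3, MAX(hour)=22
  S4: ids {8, 24} → COUNT(*)=2, MAX(hour)=15
  S8: ids {15, 21} → COUNT(*)=2, MAX(hour)=13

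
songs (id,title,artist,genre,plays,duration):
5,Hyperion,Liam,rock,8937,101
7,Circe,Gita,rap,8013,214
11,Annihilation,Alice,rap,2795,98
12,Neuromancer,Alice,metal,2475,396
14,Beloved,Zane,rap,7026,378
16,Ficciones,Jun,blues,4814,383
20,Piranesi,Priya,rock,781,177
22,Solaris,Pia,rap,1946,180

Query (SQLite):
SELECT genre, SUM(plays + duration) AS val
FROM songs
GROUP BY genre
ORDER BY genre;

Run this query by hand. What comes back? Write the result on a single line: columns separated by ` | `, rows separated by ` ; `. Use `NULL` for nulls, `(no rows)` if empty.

For each row compute plays + duration.
Group by genre; take SUM of the expression per group.
  blues: ids {16} → SUM(plays + duration)=5197
  metal: ids {12} → SUM(plays + duration)=2871
  rap: ids {7, 11, 14, 22} → SUM(plays + duration)=20650
  rock: ids {5, 20} → SUM(plays + duration)=9996

blues | 5197 ; metal | 2871 ; rap | 20650 ; rock | 9996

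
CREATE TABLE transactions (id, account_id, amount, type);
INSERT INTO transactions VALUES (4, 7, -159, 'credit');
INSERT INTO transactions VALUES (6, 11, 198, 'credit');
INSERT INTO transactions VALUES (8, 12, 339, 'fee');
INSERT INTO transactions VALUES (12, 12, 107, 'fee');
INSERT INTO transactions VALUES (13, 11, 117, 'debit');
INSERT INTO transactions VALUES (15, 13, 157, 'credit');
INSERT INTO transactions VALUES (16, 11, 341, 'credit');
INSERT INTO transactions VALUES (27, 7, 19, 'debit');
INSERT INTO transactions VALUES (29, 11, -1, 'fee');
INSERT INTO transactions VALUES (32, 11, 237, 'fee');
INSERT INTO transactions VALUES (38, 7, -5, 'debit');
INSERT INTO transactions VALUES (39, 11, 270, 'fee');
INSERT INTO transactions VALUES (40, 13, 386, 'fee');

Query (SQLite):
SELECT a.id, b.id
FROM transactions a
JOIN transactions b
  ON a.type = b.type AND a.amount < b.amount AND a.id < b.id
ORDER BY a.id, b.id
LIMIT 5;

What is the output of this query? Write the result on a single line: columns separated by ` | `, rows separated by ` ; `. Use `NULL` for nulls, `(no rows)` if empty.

4 | 6 ; 4 | 15 ; 4 | 16 ; 6 | 16 ; 8 | 40

Pairs (a,b) with same type, a.amount < b.amount, a.id < b.id.
type groups: credit:{4,6,15,16} debit:{13,27,38} fee:{8,12,29,32,39,40}
Ordered by (a.id, b.id); first 5.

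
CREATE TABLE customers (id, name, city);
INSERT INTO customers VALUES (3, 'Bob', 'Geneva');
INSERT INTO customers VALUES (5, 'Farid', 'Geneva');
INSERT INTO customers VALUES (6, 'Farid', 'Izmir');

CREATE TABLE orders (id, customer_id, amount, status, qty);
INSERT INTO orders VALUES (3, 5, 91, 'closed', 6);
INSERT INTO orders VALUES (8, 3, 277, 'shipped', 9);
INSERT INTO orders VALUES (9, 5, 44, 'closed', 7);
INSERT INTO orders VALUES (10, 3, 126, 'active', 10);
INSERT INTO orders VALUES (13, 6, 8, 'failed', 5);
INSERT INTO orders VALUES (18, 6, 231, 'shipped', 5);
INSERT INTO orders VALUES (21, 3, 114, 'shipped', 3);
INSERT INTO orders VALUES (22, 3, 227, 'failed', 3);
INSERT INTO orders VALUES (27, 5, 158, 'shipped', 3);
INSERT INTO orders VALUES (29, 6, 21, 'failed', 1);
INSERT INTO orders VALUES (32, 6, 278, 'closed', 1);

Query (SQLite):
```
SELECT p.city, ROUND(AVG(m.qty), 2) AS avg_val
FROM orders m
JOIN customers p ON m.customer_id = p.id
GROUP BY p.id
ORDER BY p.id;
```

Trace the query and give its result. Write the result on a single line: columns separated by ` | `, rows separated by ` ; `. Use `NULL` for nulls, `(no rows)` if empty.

Geneva | 6.25 ; Geneva | 5.33 ; Izmir | 3

Join each orders row to its customers via customer_id.
Group joined rows by customers.id; compute ROUND(AVG(m.qty), 2) per group.
  3: ids {8, 10, 21, 22} → ROUND(AVG(m.qty), 2)=6.25
  5: ids {3, 9, 27} → ROUND(AVG(m.qty), 2)=5.33
  6: ids {13, 18, 29, 32} → ROUND(AVG(m.qty), 2)=3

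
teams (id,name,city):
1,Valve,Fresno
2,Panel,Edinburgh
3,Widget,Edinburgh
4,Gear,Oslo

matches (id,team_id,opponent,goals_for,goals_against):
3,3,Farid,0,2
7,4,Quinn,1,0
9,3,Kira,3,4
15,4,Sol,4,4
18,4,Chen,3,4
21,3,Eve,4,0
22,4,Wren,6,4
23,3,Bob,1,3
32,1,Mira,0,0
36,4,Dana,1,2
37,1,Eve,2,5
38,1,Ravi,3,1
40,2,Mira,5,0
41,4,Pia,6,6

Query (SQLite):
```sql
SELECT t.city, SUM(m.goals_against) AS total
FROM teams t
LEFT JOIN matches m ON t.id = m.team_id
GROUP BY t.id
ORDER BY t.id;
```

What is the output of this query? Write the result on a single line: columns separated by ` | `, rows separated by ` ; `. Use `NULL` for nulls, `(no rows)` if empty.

Fresno | 6 ; Edinburgh | 0 ; Edinburgh | 9 ; Oslo | 20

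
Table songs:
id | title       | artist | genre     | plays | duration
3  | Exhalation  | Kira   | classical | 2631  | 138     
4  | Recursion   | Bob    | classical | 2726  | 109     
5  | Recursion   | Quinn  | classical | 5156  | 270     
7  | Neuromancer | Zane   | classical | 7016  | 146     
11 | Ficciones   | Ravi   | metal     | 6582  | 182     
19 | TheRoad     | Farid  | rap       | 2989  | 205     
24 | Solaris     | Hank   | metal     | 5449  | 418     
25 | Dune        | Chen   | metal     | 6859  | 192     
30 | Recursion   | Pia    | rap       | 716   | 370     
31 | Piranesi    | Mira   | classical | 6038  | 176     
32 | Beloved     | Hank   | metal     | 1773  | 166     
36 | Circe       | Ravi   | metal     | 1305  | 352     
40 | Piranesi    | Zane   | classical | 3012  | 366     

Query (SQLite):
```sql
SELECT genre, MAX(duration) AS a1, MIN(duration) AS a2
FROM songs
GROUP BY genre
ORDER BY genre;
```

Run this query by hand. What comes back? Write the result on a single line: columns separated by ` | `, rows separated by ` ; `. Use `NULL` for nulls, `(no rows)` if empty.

classical | 366 | 109 ; metal | 418 | 166 ; rap | 370 | 205

Group songs by genre.
Per group compute: MAX(duration), MIN(duration).
  classical: ids {3, 4, 5, 7, 31, 40} → MAX(duration)=366, MIN(duration)=109
  metal: ids {11, 24, 25, 32, 36} → MAX(duration)=418, MIN(duration)=166
  rap: ids {19, 30} → MAX(duration)=370, MIN(duration)=205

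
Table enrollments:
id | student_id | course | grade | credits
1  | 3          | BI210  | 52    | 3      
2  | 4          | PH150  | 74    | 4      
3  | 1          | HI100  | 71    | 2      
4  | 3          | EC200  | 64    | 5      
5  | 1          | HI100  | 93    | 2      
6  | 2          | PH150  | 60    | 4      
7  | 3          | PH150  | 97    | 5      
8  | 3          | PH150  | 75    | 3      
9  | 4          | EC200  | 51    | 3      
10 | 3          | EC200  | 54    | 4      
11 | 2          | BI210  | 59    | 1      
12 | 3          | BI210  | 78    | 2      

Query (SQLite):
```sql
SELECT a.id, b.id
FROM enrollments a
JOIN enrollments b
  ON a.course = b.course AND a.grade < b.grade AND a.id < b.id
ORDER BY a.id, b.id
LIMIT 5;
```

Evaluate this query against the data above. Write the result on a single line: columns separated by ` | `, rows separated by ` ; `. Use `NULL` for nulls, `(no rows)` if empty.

1 | 11 ; 1 | 12 ; 2 | 7 ; 2 | 8 ; 3 | 5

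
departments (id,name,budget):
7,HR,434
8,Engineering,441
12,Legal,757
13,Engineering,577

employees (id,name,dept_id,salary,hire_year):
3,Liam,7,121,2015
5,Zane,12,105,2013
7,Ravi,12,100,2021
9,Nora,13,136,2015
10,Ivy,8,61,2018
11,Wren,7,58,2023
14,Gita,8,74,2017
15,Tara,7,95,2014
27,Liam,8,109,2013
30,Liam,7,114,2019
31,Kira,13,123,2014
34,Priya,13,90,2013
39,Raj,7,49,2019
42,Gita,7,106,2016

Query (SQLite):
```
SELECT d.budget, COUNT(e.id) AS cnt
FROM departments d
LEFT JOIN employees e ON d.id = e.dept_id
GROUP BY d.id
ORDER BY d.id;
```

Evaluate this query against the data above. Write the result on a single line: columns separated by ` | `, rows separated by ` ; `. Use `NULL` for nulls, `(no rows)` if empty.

LEFT JOIN keeps every departments row; unmatched ones get NULL for employees columns.
Group by departments.id and compute COUNT(e.id). COUNT(col) of an all-NULL group is 0.
  7: ids {3, 11, 15, 30, 39, 42} → COUNT(e.id)=6
  8: ids {10, 14, 27} → COUNT(e.id)=3
  12: ids {5, 7} → COUNT(e.id)=2
  13: ids {9, 31, 34} → COUNT(e.id)=3

434 | 6 ; 441 | 3 ; 757 | 2 ; 577 | 3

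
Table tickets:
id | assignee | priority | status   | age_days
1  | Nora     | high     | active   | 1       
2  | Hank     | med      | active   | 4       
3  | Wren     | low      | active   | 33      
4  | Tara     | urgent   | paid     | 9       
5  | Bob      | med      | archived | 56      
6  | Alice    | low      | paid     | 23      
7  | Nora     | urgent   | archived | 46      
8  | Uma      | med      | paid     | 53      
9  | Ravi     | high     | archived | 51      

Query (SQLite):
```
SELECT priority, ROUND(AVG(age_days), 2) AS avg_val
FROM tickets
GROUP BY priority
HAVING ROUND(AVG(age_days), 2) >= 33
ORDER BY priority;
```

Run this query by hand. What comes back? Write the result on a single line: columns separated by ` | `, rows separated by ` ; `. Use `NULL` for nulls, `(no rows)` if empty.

med | 37.67

Partition tickets by priority; compute ROUND(AVG(age_days), 2) within each group.
HAVING: keep groups where ROUND(AVG(age_days), 2) >= 33.
  high: ids {1, 9} → ROUND(AVG(age_days), 2)=26
  low: ids {3, 6} → ROUND(AVG(age_days), 2)=28
  med: ids {2, 5, 8} → ROUND(AVG(age_days), 2)=37.67
  urgent: ids {4, 7} → ROUND(AVG(age_days), 2)=27.5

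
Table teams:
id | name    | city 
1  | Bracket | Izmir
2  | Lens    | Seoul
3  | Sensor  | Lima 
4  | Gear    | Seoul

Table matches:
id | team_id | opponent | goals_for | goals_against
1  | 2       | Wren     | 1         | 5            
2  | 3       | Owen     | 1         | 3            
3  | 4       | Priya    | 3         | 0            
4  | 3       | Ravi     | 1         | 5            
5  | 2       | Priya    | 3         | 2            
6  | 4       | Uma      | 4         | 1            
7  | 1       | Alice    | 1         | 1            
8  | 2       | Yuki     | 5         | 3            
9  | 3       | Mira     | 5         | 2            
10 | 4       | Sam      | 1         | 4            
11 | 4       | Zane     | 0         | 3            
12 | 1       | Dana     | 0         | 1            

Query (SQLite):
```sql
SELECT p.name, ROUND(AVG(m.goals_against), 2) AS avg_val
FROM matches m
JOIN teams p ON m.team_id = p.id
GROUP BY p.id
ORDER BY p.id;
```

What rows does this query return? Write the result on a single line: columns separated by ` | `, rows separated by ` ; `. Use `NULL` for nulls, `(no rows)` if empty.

Join each matches row to its teams via team_id.
Group joined rows by teams.id; compute ROUND(AVG(m.goals_against), 2) per group.
  1: ids {7, 12} → ROUND(AVG(m.goals_against), 2)=1
  2: ids {1, 5, 8} → ROUND(AVG(m.goals_against), 2)=3.33
  3: ids {2, 4, 9} → ROUND(AVG(m.goals_against), 2)=3.33
  4: ids {3, 6, 10, 11} → ROUND(AVG(m.goals_against), 2)=2

Bracket | 1 ; Lens | 3.33 ; Sensor | 3.33 ; Gear | 2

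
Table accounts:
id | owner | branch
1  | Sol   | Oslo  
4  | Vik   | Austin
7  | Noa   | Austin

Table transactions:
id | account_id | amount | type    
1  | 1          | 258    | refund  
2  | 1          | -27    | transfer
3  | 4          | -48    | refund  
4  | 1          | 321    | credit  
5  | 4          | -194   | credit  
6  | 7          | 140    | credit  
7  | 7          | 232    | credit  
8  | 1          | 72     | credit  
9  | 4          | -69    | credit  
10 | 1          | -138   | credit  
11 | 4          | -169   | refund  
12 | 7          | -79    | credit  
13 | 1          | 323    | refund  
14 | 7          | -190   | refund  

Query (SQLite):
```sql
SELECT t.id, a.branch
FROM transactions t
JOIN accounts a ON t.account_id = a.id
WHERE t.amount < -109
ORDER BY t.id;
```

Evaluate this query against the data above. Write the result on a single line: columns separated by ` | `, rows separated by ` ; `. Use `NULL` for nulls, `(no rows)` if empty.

5 | Austin ; 10 | Oslo ; 11 | Austin ; 14 | Austin

Each transactions row matches the accounts row where account_id = accounts.id.
Then keep rows with t.amount < -109.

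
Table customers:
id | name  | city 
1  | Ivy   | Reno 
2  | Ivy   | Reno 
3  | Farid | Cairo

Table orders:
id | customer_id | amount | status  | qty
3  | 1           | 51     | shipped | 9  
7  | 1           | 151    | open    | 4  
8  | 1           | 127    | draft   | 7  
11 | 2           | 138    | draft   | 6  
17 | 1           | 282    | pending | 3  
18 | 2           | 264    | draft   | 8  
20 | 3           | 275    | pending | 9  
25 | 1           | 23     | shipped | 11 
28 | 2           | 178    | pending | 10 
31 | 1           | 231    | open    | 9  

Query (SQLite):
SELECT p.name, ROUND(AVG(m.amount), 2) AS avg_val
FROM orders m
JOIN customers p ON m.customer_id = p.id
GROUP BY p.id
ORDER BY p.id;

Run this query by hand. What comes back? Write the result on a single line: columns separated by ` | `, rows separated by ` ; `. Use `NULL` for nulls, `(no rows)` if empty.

Ivy | 144.17 ; Ivy | 193.33 ; Farid | 275

Join each orders row to its customers via customer_id.
Group joined rows by customers.id; compute ROUND(AVG(m.amount), 2) per group.
  1: ids {3, 7, 8, 17, 25, 31} → ROUND(AVG(m.amount), 2)=144.17
  2: ids {11, 18, 28} → ROUND(AVG(m.amount), 2)=193.33
  3: ids {20} → ROUND(AVG(m.amount), 2)=275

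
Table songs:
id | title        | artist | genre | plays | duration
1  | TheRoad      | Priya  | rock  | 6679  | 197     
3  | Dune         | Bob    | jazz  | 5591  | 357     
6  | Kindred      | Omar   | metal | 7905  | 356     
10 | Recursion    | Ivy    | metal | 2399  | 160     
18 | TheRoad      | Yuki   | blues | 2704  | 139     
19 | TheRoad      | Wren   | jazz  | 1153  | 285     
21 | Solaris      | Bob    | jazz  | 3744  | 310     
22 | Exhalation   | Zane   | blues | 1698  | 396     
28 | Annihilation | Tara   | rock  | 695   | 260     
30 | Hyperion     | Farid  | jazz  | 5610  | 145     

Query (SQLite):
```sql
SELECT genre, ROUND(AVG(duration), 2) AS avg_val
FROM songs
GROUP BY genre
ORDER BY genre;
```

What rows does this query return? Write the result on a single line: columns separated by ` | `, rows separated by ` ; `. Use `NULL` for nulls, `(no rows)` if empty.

blues | 267.5 ; jazz | 274.25 ; metal | 258 ; rock | 228.5

Partition songs by genre; compute ROUND(AVG(duration), 2) within each group.
  blues: ids {18, 22} → ROUND(AVG(duration), 2)=267.5
  jazz: ids {3, 19, 21, 30} → ROUND(AVG(duration), 2)=274.25
  metal: ids {6, 10} → ROUND(AVG(duration), 2)=258
  rock: ids {1, 28} → ROUND(AVG(duration), 2)=228.5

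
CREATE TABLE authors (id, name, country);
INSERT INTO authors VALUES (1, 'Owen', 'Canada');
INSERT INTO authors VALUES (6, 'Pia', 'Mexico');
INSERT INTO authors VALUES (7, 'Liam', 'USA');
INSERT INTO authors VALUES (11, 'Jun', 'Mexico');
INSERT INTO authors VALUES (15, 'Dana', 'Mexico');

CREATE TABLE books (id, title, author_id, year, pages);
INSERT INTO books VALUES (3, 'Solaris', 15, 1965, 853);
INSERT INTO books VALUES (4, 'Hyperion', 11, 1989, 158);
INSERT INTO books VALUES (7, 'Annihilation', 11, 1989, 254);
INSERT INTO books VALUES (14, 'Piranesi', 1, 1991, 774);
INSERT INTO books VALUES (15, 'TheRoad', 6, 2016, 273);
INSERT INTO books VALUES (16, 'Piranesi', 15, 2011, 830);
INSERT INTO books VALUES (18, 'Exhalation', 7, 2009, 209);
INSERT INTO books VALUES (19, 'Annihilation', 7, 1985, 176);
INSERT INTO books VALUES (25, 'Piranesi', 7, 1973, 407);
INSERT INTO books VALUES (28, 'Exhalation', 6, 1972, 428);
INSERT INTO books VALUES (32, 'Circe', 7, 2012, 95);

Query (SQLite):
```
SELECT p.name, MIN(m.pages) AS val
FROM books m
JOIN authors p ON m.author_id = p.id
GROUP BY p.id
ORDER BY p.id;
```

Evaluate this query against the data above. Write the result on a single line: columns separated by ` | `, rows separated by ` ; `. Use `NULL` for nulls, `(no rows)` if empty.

Owen | 774 ; Pia | 273 ; Liam | 95 ; Jun | 158 ; Dana | 830

Join each books row to its authors via author_id.
Group joined rows by authors.id; compute MIN(m.pages) per group.
  1: ids {14} → MIN(m.pages)=774
  6: ids {15, 28} → MIN(m.pages)=273
  7: ids {18, 19, 25, 32} → MIN(m.pages)=95
  11: ids {4, 7} → MIN(m.pages)=158
  15: ids {3, 16} → MIN(m.pages)=830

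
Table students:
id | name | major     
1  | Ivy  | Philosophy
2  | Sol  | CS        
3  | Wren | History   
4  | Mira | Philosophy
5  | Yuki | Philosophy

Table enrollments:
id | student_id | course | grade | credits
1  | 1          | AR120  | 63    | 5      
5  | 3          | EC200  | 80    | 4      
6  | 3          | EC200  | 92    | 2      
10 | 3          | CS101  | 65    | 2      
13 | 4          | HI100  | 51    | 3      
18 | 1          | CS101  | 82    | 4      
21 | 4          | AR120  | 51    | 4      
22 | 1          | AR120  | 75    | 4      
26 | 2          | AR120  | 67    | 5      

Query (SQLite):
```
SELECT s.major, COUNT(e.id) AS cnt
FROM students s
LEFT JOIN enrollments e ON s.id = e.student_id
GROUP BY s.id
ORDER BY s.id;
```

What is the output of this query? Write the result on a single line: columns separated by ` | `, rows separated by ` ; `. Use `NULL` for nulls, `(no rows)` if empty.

LEFT JOIN keeps every students row; unmatched ones get NULL for enrollments columns.
Group by students.id and compute COUNT(e.id). COUNT(col) of an all-NULL group is 0.
  1: ids {1, 18, 22} → COUNT(e.id)=3
  2: ids {26} → COUNT(e.id)=1
  3: ids {5, 6, 10} → COUNT(e.id)=3
  4: ids {13, 21} → COUNT(e.id)=2
  5: ids {—} → COUNT(e.id)=0

Philosophy | 3 ; CS | 1 ; History | 3 ; Philosophy | 2 ; Philosophy | 0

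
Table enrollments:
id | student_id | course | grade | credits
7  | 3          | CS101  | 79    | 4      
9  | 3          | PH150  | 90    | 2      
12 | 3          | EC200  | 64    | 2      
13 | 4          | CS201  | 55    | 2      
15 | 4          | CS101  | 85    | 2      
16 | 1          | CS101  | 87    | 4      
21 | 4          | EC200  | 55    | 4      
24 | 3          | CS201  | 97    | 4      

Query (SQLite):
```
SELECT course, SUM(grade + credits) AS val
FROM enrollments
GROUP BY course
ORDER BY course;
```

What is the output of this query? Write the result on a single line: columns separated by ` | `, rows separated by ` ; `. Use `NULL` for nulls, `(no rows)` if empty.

For each row compute grade + credits.
Group by course; take SUM of the expression per group.
  CS101: ids {7, 15, 16} → SUM(grade + credits)=261
  CS201: ids {13, 24} → SUM(grade + credits)=158
  EC200: ids {12, 21} → SUM(grade + credits)=125
  PH150: ids {9} → SUM(grade + credits)=92

CS101 | 261 ; CS201 | 158 ; EC200 | 125 ; PH150 | 92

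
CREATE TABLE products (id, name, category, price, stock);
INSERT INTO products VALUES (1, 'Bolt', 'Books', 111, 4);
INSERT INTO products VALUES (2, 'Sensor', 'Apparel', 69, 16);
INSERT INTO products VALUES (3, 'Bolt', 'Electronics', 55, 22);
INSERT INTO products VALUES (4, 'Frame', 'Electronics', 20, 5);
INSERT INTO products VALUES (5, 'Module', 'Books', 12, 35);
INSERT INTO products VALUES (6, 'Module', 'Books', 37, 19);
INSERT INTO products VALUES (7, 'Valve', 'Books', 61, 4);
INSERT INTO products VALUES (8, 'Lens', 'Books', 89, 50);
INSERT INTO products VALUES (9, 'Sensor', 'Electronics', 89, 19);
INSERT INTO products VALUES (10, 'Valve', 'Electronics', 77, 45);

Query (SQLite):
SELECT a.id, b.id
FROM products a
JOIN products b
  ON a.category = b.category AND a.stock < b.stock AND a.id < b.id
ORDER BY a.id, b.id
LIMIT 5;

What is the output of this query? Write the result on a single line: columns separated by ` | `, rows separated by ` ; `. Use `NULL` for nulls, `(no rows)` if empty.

Pairs (a,b) with same category, a.stock < b.stock, a.id < b.id.
category groups: Apparel:{2} Books:{1,5,6,7,8} Electronics:{3,4,9,10}
Ordered by (a.id, b.id); first 5.

1 | 5 ; 1 | 6 ; 1 | 8 ; 3 | 10 ; 4 | 9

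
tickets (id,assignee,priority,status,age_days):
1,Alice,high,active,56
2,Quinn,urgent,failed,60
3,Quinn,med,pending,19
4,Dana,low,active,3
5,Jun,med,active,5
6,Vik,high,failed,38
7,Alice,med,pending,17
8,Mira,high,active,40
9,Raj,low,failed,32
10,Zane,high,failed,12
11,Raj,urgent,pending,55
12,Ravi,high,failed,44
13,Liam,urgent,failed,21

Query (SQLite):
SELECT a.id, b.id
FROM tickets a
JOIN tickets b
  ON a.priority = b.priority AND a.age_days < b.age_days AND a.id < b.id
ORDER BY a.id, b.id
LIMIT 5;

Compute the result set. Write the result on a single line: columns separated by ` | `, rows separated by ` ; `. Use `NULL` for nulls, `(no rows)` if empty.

Pairs (a,b) with same priority, a.age_days < b.age_days, a.id < b.id.
priority groups: high:{1,6,8,10,12} low:{4,9} med:{3,5,7} urgent:{2,11,13}
Ordered by (a.id, b.id); first 5.

4 | 9 ; 5 | 7 ; 6 | 8 ; 6 | 12 ; 8 | 12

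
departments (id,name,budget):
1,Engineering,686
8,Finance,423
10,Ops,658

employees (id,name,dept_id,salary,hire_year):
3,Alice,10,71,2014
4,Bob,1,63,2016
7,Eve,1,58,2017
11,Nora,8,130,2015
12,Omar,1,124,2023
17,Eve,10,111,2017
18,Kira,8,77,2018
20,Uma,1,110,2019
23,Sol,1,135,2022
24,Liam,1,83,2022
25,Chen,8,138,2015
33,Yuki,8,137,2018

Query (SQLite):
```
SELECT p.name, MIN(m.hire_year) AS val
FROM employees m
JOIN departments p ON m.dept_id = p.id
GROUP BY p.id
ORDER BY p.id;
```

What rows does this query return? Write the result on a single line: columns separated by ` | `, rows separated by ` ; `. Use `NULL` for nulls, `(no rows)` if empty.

Engineering | 2016 ; Finance | 2015 ; Ops | 2014

Join each employees row to its departments via dept_id.
Group joined rows by departments.id; compute MIN(m.hire_year) per group.
  1: ids {4, 7, 12, 20, 23, 24} → MIN(m.hire_year)=2016
  8: ids {11, 18, 25, 33} → MIN(m.hire_year)=2015
  10: ids {3, 17} → MIN(m.hire_year)=2014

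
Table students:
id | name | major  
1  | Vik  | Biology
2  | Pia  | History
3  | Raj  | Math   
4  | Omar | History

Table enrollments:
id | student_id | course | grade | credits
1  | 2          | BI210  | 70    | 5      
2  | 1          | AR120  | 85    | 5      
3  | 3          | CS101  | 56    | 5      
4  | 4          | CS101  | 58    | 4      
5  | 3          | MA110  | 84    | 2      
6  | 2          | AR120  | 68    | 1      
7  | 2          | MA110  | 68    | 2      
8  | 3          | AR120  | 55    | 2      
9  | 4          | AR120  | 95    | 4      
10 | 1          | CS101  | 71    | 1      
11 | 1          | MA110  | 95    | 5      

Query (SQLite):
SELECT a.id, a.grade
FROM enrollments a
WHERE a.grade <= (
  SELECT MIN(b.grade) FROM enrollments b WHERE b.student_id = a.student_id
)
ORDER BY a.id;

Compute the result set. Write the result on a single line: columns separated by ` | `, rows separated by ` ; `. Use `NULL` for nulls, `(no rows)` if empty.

For each enrollments row a, compute MIN(grade) over rows sharing a.student_id.
Keep row a if a.grade <= that per-group MIN.
  student_id=1: MIN(grade) = 71
  student_id=2: MIN(grade) = 68
  student_id=3: MIN(grade) = 55
  student_id=4: MIN(grade) = 58

4 | 58 ; 6 | 68 ; 7 | 68 ; 8 | 55 ; 10 | 71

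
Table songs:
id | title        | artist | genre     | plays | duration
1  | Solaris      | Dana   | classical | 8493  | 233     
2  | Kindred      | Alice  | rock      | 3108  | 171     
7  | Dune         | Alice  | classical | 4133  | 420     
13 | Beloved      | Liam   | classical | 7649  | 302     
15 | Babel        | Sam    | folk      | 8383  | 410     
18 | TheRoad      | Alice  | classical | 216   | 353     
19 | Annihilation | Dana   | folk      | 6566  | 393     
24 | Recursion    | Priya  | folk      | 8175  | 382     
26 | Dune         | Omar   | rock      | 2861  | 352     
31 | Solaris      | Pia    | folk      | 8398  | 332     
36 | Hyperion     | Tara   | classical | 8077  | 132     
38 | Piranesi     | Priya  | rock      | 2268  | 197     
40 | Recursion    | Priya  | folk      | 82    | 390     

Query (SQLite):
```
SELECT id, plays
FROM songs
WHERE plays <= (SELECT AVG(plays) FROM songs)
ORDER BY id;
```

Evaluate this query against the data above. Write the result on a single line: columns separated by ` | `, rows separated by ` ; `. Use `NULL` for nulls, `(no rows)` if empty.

Scalar subquery: AVG(plays) over all songs rows = 5262.230769 (≈; comparison uses full precision).
Keep rows where plays <= that value.

2 | 3108 ; 7 | 4133 ; 18 | 216 ; 26 | 2861 ; 38 | 2268 ; 40 | 82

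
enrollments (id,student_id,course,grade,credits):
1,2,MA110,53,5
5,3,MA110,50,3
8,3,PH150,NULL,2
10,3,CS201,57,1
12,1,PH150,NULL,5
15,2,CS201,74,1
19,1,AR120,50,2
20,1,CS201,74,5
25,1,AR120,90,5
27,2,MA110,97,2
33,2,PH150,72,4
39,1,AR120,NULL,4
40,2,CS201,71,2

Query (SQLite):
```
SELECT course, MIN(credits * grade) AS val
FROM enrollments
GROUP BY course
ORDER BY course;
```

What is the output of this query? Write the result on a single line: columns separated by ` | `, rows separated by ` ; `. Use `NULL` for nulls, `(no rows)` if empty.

For each row compute credits * grade.
Group by course; take MIN of the expression per group.
  AR120: ids {19, 25, 39} → MIN(credits * grade)=100
  CS201: ids {10, 15, 20, 40} → MIN(credits * grade)=57
  MA110: ids {1, 5, 27} → MIN(credits * grade)=150
  PH150: ids {8, 12, 33} → MIN(credits * grade)=288

AR120 | 100 ; CS201 | 57 ; MA110 | 150 ; PH150 | 288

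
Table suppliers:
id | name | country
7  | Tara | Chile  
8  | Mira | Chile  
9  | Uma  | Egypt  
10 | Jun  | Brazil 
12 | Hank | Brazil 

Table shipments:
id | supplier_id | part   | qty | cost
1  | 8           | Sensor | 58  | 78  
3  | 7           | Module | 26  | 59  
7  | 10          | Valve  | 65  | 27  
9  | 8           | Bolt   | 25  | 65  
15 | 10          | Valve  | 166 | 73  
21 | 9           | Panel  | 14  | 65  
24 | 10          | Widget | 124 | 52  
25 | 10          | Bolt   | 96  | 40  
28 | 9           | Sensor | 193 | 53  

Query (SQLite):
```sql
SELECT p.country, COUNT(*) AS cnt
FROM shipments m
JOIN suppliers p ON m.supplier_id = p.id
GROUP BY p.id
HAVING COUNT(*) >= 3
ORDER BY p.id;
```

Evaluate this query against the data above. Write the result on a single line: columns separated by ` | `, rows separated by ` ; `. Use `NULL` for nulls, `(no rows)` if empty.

Join each shipments row to its suppliers via supplier_id.
Group joined rows by suppliers.id; compute COUNT(*) per group.
HAVING: keep groups with count ≥ 3.
  7: ids {3} → COUNT(*)=1
  8: ids {1, 9} → COUNT(*)=2
  9: ids {21, 28} → COUNT(*)=2
  10: ids {7, 15, 24, 25} → COUNT(*)=4

Brazil | 4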